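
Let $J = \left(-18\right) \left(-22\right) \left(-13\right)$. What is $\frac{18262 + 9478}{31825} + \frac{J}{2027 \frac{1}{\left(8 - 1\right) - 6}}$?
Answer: $- \frac{1132696}{679045} \approx -1.6681$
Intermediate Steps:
$J = -5148$ ($J = 396 \left(-13\right) = -5148$)
$\frac{18262 + 9478}{31825} + \frac{J}{2027 \frac{1}{\left(8 - 1\right) - 6}} = \frac{18262 + 9478}{31825} - \frac{5148}{2027 \frac{1}{\left(8 - 1\right) - 6}} = 27740 \cdot \frac{1}{31825} - \frac{5148}{2027 \frac{1}{7 - 6}} = \frac{292}{335} - \frac{5148}{2027 \cdot 1^{-1}} = \frac{292}{335} - \frac{5148}{2027 \cdot 1} = \frac{292}{335} - \frac{5148}{2027} = - \frac{1132696}{679045}$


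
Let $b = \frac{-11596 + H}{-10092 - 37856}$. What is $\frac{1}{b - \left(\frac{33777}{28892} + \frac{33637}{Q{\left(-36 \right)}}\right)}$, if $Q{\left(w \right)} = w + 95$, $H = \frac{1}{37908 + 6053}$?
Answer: $- \frac{449135817563198}{256477156689339647} \approx -0.0017512$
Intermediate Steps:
$H = \frac{1}{43961} \approx 2.2747 \cdot 10^{-5}$
$Q{\left(w \right)} = 95 + w$
$b = \frac{509771755}{2107842028}$ ($b = \frac{-11596 + \frac{1}{43961}}{-10092 - 37856} = - \frac{509771755}{43961 \left(-47948\right)} = \left(- \frac{509771755}{43961}\right) \left(- \frac{1}{47948}\right) = \frac{509771755}{2107842028} \approx 0.24185$)
$\frac{1}{b - \left(\frac{33777}{28892} + \frac{33637}{Q{\left(-36 \right)}}\right)} = \frac{1}{\frac{509771755}{2107842028} - \left(\frac{33777}{28892} + \frac{33637}{95 - 36}\right)} = \frac{1}{\frac{509771755}{2107842028} - \left(\frac{33777}{28892} + \frac{33637}{59}\right)} = \frac{1}{\frac{509771755}{2107842028} - \frac{973833047}{1704628}} = \frac{1}{- \frac{256477156689339647}{449135817563198}} = - \frac{449135817563198}{256477156689339647}$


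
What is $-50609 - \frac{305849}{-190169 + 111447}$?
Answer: $- \frac{3983735849}{78722} \approx -50605.0$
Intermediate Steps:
$-50609 - \frac{305849}{-190169 + 111447} = -50609 - \frac{305849}{-78722} = -50609 - 305849 \left(- \frac{1}{78722}\right) = -50609 - - \frac{305849}{78722} = -50609 + \frac{305849}{78722} = - \frac{3983735849}{78722}$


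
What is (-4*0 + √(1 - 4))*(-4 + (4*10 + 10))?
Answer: 46*I*√3 ≈ 79.674*I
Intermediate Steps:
(-4*0 + √(1 - 4))*(-4 + (4*10 + 10)) = (0 + √(-3))*(-4 + (40 + 10)) = (0 + I*√3)*(-4 + 50) = (I*√3)*46 = 46*I*√3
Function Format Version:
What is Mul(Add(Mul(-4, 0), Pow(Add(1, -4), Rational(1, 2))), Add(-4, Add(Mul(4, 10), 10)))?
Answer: Mul(46, I, Pow(3, Rational(1, 2))) ≈ Mul(79.674, I)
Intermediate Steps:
Mul(Add(Mul(-4, 0), Pow(Add(1, -4), Rational(1, 2))), Add(-4, Add(Mul(4, 10), 10))) = Mul(Add(0, Pow(-3, Rational(1, 2))), Add(-4, Add(40, 10))) = Mul(Add(0, Mul(I, Pow(3, Rational(1, 2)))), Add(-4, 50)) = Mul(Mul(I, Pow(3, Rational(1, 2))), 46) = Mul(46, I, Pow(3, Rational(1, 2)))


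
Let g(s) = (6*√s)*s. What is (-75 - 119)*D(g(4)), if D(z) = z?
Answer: -9312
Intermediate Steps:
g(s) = 6*s^(3/2)
(-75 - 119)*D(g(4)) = (-75 - 119)*(6*4^(3/2)) = -1164*8 = -194*48 = -9312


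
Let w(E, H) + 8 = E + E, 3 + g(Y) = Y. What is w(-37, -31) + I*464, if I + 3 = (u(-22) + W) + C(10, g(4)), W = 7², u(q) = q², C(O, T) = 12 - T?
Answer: 250942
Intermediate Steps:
g(Y) = -3 + Y
W = 49
w(E, H) = -8 + 2*E (w(E, H) = -8 + (E + E) = -8 + 2*E)
I = 541 (I = -3 + (((-22)² + 49) + (12 - (-3 + 4))) = -3 + ((484 + 49) + (12 - 1*1)) = -3 + (533 + (12 - 1)) = -3 + (533 + 11) = -3 + 544 = 541)
w(-37, -31) + I*464 = (-8 + 2*(-37)) + 541*464 = (-8 - 74) + 251024 = -82 + 251024 = 250942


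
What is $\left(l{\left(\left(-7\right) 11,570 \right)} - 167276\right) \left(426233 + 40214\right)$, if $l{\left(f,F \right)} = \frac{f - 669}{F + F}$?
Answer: $- \frac{44474645356771}{570} \approx -7.8026 \cdot 10^{10}$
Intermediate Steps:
$l{\left(f,F \right)} = \frac{-669 + f}{2 F}$
$\left(l{\left(\left(-7\right) 11,570 \right)} - 167276\right) \left(426233 + 40214\right) = \left(\frac{-669 - 77}{2 \cdot 570} - 167276\right) \left(426233 + 40214\right) = \left(\frac{1}{2} \cdot \frac{1}{570} \left(-669 - 77\right) - 167276\right) 466447 = \left(\frac{1}{2} \cdot \frac{1}{570} \left(-746\right) - 167276\right) 466447 = \left(- \frac{373}{570} - 167276\right) 466447 = \left(- \frac{95347693}{570}\right) 466447 = - \frac{44474645356771}{570}$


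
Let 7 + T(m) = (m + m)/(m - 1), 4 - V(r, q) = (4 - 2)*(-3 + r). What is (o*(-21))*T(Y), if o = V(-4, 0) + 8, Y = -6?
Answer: 2886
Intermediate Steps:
V(r, q) = 10 - 2*r (V(r, q) = 4 - (4 - 2)*(-3 + r) = 4 - 2*(-3 + r) = 4 - (-6 + 2*r) = 4 + (6 - 2*r) = 10 - 2*r)
o = 26 (o = (10 - 2*(-4)) + 8 = (10 + 8) + 8 = 18 + 8 = 26)
T(m) = -7 + 2*m/(-1 + m) (T(m) = -7 + (m + m)/(m - 1) = -7 + (2*m)/(-1 + m) = -7 + 2*m/(-1 + m))
(o*(-21))*T(Y) = (26*(-21))*((7 - 5*(-6))/(-1 - 6)) = -546*(7 + 30)/(-7) = -(-78)*37 = -546*(-37/7) = 2886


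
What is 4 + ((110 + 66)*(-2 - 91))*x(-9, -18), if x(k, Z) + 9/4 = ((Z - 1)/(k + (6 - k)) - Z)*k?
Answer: 2221960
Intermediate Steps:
x(k, Z) = -9/4 + k*(-⅙ - 5*Z/6) (x(k, Z) = -9/4 + ((Z - 1)/(k + (6 - k)) - Z)*k = -9/4 + ((-1 + Z)/6 - Z)*k = -9/4 + ((-1 + Z)*(⅙) - Z)*k = -9/4 + ((-⅙ + Z/6) - Z)*k = -9/4 + (-⅙ - 5*Z/6)*k = -9/4 + k*(-⅙ - 5*Z/6))
4 + ((110 + 66)*(-2 - 91))*x(-9, -18) = 4 + ((110 + 66)*(-2 - 91))*(-9/4 - ⅙*(-9) - ⅚*(-18)*(-9)) = 4 + (176*(-93))*(-9/4 + 3/2 - 135) = 4 - 16368*(-543/4) = 4 + 2221956 = 2221960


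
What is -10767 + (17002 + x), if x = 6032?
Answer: 12267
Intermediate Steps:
-10767 + (17002 + x) = -10767 + (17002 + 6032) = -10767 + 23034 = 12267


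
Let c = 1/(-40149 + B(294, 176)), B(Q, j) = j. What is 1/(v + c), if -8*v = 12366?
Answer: -159892/247153063 ≈ -0.00064693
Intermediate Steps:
v = -6183/4 (v = -1/8*12366 = -6183/4 ≈ -1545.8)
c = -1/39973 (c = 1/(-40149 + 176) = 1/(-39973) = -1/39973 ≈ -2.5017e-5)
1/(v + c) = 1/(-6183/4 - 1/39973) = 1/(-247153063/159892) = -159892/247153063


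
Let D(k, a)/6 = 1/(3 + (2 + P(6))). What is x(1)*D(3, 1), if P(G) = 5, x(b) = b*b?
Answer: 3/5 ≈ 0.60000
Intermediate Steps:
x(b) = b**2
D(k, a) = 3/5 (D(k, a) = 6/(3 + (2 + 5)) = 6/(3 + 7) = 6/10 = 6*(1/10) = 3/5)
x(1)*D(3, 1) = 1**2*(3/5) = 1*(3/5) = 3/5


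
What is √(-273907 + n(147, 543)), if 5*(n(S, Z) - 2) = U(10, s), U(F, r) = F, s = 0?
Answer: I*√273903 ≈ 523.36*I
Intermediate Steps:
n(S, Z) = 4 (n(S, Z) = 2 + (⅕)*10 = 2 + 2 = 4)
√(-273907 + n(147, 543)) = √(-273907 + 4) = √(-273903) = I*√273903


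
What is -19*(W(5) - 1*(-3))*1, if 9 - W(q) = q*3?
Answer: 57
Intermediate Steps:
W(q) = 9 - 3*q (W(q) = 9 - q*3 = 9 - 3*q)
-19*(W(5) - 1*(-3))*1 = -19*((9 - 3*5) - 1*(-3))*1 = -19*((9 - 15) + 3)*1 = -19*(-6 + 3)*1 = -19*(-3)*1 = 57*1 = 57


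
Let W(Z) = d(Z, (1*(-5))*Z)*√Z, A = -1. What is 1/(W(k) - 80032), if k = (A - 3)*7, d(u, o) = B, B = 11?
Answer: -20008/1601281103 - 11*I*√7/3202562206 ≈ -1.2495e-5 - 9.0875e-9*I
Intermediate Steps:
d(u, o) = 11
k = -28 (k = (-1 - 3)*7 = -4*7 = -28)
W(Z) = 11*√Z
1/(W(k) - 80032) = 1/(11*√(-28) - 80032) = 1/(11*(2*I*√7) - 80032) = 1/(22*I*√7 - 80032) = 1/(-80032 + 22*I*√7)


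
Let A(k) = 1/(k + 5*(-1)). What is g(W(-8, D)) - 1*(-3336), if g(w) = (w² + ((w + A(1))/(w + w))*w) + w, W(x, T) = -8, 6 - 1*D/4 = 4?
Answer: 27103/8 ≈ 3387.9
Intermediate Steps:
D = 8 (D = 24 - 4*4 = 24 - 16 = 8)
A(k) = 1/(-5 + k) (A(k) = 1/(k - 5) = 1/(-5 + k))
g(w) = -⅛ + w² + 3*w/2 (g(w) = (w² + ((w + 1/(-5 + 1))/(w + w))*w) + w = (w² + ((w + 1/(-4))/((2*w)))*w) + w = (w² + ((w - ¼)*(1/(2*w)))*w) + w = (w² + ((-¼ + w)*(1/(2*w)))*w) + w = (w² + ((-¼ + w)/(2*w))*w) + w = (w² + (-⅛ + w/2)) + w = (-⅛ + w² + w/2) + w = -⅛ + w² + 3*w/2)
g(W(-8, D)) - 1*(-3336) = (-⅛ + (-8)² + (3/2)*(-8)) - 1*(-3336) = (-⅛ + 64 - 12) + 3336 = 415/8 + 3336 = 27103/8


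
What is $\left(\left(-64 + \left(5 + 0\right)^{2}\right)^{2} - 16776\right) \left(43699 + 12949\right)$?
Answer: $-864165240$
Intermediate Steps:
$\left(\left(-64 + \left(5 + 0\right)^{2}\right)^{2} - 16776\right) \left(43699 + 12949\right) = \left(\left(-64 + 5^{2}\right)^{2} - 16776\right) 56648 = \left(\left(-64 + 25\right)^{2} - 16776\right) 56648 = \left(\left(-39\right)^{2} - 16776\right) 56648 = \left(1521 - 16776\right) 56648 = \left(-15255\right) 56648 = -864165240$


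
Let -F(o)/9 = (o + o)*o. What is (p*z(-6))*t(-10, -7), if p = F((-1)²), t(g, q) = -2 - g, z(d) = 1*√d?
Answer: -144*I*√6 ≈ -352.73*I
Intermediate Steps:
F(o) = -18*o² (F(o) = -9*(o + o)*o = -9*2*o*o = -18*o²)
z(d) = √d
p = -18 (p = -18*((-1)²)² = -18*1² = -18*1 = -18)
(p*z(-6))*t(-10, -7) = (-18*I*√6)*(-2 - 1*(-10)) = (-18*I*√6)*(-2 + 10) = -18*I*√6*8 = -144*I*√6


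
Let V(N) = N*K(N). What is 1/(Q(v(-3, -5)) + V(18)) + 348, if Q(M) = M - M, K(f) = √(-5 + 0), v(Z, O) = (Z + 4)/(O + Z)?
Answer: 348 - I*√5/90 ≈ 348.0 - 0.024845*I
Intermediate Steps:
v(Z, O) = (4 + Z)/(O + Z)
K(f) = I*√5 (K(f) = √(-5) = I*√5)
Q(M) = 0
V(N) = I*N*√5 (V(N) = N*(I*√5) = I*N*√5)
1/(Q(v(-3, -5)) + V(18)) + 348 = 1/(0 + I*18*√5) + 348 = 1/(0 + 18*I*√5) + 348 = 1/(18*I*√5) + 348 = -I*√5/90 + 348 = 348 - I*√5/90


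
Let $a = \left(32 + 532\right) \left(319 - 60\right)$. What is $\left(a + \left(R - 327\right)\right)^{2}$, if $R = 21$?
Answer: $21248892900$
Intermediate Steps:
$a = 146076$ ($a = 564 \cdot 259 = 146076$)
$\left(a + \left(R - 327\right)\right)^{2} = \left(146076 + \left(21 - 327\right)\right)^{2} = \left(146076 - 306\right)^{2} = 145770^{2} = 21248892900$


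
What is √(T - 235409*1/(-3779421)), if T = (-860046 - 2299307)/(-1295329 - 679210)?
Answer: 4*√5786020972764845551434801/7462614161919 ≈ 1.2893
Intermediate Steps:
T = 3159353/1974539 (T = -3159353/(-1974539) = -3159353*(-1/1974539) = 3159353/1974539 ≈ 1.6000)
√(T - 235409*1/(-3779421)) = √(3159353/1974539 - 235409*1/(-3779421)) = √(3159353/1974539 - 235409*(-1/3779421)) = √(3159353/1974539 + 235409/3779421) = √(12405349326064/7462614161919) = 4*√5786020972764845551434801/7462614161919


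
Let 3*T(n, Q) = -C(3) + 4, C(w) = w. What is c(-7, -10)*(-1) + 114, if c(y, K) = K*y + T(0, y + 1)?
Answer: 131/3 ≈ 43.667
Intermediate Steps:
T(n, Q) = 1/3 (T(n, Q) = (-1*3 + 4)/3 = (-3 + 4)/3 = (1/3)*1 = 1/3)
c(y, K) = 1/3 + K*y (c(y, K) = K*y + 1/3 = 1/3 + K*y)
c(-7, -10)*(-1) + 114 = (1/3 - 10*(-7))*(-1) + 114 = (1/3 + 70)*(-1) + 114 = (211/3)*(-1) + 114 = -211/3 + 114 = 131/3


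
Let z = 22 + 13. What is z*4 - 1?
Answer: 139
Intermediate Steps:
z = 35
z*4 - 1 = 35*4 - 1 = 140 - 1 = 139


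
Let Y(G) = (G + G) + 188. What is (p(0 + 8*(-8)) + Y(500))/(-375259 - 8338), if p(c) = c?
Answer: -1124/383597 ≈ -0.0029302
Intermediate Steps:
Y(G) = 188 + 2*G (Y(G) = 2*G + 188 = 188 + 2*G)
(p(0 + 8*(-8)) + Y(500))/(-375259 - 8338) = ((0 + 8*(-8)) + (188 + 2*500))/(-375259 - 8338) = ((0 - 64) + (188 + 1000))/(-383597) = (-64 + 1188)*(-1/383597) = 1124*(-1/383597) = -1124/383597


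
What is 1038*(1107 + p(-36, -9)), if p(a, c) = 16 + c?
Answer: 1156332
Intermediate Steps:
1038*(1107 + p(-36, -9)) = 1038*(1107 + (16 - 9)) = 1038*(1107 + 7) = 1038*1114 = 1156332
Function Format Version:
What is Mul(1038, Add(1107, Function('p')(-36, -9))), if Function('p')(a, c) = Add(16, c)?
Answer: 1156332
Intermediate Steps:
Mul(1038, Add(1107, Function('p')(-36, -9))) = Mul(1038, Add(1107, Add(16, -9))) = Mul(1038, Add(1107, 7)) = Mul(1038, 1114) = 1156332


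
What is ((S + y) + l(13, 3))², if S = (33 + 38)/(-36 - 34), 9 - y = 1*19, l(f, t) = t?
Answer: 314721/4900 ≈ 64.229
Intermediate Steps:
y = -10 (y = 9 - 19 = -10)
S = -71/70 (S = 71/(-70) = 71*(-1/70) = -71/70 ≈ -1.0143)
((S + y) + l(13, 3))² = ((-71/70 - 10) + 3)² = (-771/70 + 3)² = (-561/70)² = 314721/4900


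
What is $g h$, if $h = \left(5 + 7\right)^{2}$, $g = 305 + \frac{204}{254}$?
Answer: $\frac{5592528}{127} \approx 44036.0$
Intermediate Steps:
$g = \frac{38837}{127}$ ($g = 305 + 204 \cdot \frac{1}{254} = 305 + \frac{102}{127} = \frac{38837}{127} \approx 305.8$)
$h = 144$ ($h = 12^{2} = 144$)
$g h = \frac{38837}{127} \cdot 144 = \frac{5592528}{127}$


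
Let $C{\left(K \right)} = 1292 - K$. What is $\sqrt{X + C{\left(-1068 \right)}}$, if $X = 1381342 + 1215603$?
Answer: $\sqrt{2599305} \approx 1612.2$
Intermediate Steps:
$X = 2596945$
$\sqrt{X + C{\left(-1068 \right)}} = \sqrt{2596945 + \left(1292 - -1068\right)} = \sqrt{2596945 + \left(1292 + 1068\right)} = \sqrt{2596945 + 2360} = \sqrt{2599305}$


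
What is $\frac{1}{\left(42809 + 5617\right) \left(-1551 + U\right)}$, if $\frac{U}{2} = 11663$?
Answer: $\frac{1}{1054476150} \approx 9.4834 \cdot 10^{-10}$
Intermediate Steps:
$U = 23326$ ($U = 2 \cdot 11663 = 23326$)
$\frac{1}{\left(42809 + 5617\right) \left(-1551 + U\right)} = \frac{1}{\left(42809 + 5617\right) \left(-1551 + 23326\right)} = \frac{1}{48426 \cdot 21775} = \frac{1}{1054476150}$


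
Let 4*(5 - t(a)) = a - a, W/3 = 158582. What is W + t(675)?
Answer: 475751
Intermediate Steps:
W = 475746 (W = 3*158582 = 475746)
t(a) = 5 (t(a) = 5 - (a - a)/4 = 5 - ¼*0 = 5 + 0 = 5)
W + t(675) = 475746 + 5 = 475751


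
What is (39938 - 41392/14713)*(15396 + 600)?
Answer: 9398712166392/14713 ≈ 6.3880e+8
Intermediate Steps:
(39938 - 41392/14713)*(15396 + 600) = (39938 - 41392*1/14713)*15996 = (39938 - 41392/14713)*15996 = (587566402/14713)*15996 = 9398712166392/14713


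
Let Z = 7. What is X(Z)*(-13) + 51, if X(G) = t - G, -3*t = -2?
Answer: 400/3 ≈ 133.33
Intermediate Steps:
t = ⅔ (t = -⅓*(-2) = ⅔ ≈ 0.66667)
X(G) = ⅔ - G
X(Z)*(-13) + 51 = (⅔ - 1*7)*(-13) + 51 = (⅔ - 7)*(-13) + 51 = -19/3*(-13) + 51 = 247/3 + 51 = 400/3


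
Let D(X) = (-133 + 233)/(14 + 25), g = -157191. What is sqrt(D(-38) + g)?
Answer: I*sqrt(239083611)/39 ≈ 396.47*I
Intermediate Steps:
D(X) = 100/39
sqrt(D(-38) + g) = sqrt(100/39 - 157191) = sqrt(-6130349/39) = I*sqrt(239083611)/39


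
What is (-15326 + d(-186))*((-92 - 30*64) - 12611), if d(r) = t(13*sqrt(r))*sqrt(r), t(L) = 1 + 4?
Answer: 224112098 - 73115*I*sqrt(186) ≈ 2.2411e+8 - 9.9716e+5*I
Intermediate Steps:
t(L) = 5
d(r) = 5*sqrt(r)
(-15326 + d(-186))*((-92 - 30*64) - 12611) = (-15326 + 5*sqrt(-186))*((-92 - 30*64) - 12611) = (-15326 + 5*(I*sqrt(186)))*((-92 - 1920) - 12611) = (-15326 + 5*I*sqrt(186))*(-2012 - 12611) = (-15326 + 5*I*sqrt(186))*(-14623) = 224112098 - 73115*I*sqrt(186)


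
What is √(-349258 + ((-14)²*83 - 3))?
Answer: I*√332993 ≈ 577.06*I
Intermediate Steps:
√(-349258 + ((-14)²*83 - 3)) = √(-349258 + (196*83 - 3)) = √(-349258 + (16268 - 3)) = √(-349258 + 16265) = √(-332993) = I*√332993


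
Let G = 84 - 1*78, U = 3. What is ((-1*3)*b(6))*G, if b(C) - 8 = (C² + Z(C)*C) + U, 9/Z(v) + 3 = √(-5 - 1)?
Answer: -3258/5 + 324*I*√6/5 ≈ -651.6 + 158.73*I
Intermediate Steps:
Z(v) = 9/(-3 + I*√6) (Z(v) = 9/(-3 + √(-5 - 1)) = 9/(-3 + √(-6)) = 9/(-3 + I*√6))
b(C) = 11 + C² + C*(-9/5 - 3*I*√6/5) (b(C) = 8 + ((C² + (-9/5 - 3*I*√6/5)*C) + 3) = 8 + ((C² + C*(-9/5 - 3*I*√6/5)) + 3) = 8 + (3 + C² + C*(-9/5 - 3*I*√6/5)) = 11 + C² + C*(-9/5 - 3*I*√6/5))
G = 6 (G = 84 - 78 = 6)
((-1*3)*b(6))*G = ((-1*3)*(11 + 6² - ⅗*6*(3 + I*√6)))*6 = -3*(11 + 36 + (-54/5 - 18*I*√6/5))*6 = -3*(181/5 - 18*I*√6/5)*6 = (-543/5 + 54*I*√6/5)*6 = -3258/5 + 324*I*√6/5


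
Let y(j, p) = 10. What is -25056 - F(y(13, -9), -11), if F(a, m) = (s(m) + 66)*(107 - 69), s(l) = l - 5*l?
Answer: -29236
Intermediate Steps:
s(l) = -4*l
F(a, m) = 2508 - 152*m (F(a, m) = (-4*m + 66)*(107 - 69) = (66 - 4*m)*38 = 2508 - 152*m)
-25056 - F(y(13, -9), -11) = -25056 - (2508 - 152*(-11)) = -25056 - (2508 + 1672) = -25056 - 1*4180 = -25056 - 4180 = -29236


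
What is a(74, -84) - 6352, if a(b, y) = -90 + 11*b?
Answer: -5628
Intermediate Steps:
a(74, -84) - 6352 = (-90 + 11*74) - 6352 = (-90 + 814) - 6352 = 724 - 6352 = -5628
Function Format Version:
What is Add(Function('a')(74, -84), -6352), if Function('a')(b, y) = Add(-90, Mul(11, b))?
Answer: -5628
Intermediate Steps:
Add(Function('a')(74, -84), -6352) = Add(Add(-90, Mul(11, 74)), -6352) = Add(Add(-90, 814), -6352) = Add(724, -6352) = -5628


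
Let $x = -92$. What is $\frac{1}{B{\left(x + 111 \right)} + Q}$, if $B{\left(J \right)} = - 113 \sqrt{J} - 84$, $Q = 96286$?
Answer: $\frac{96202}{9254582193} + \frac{113 \sqrt{19}}{9254582193} \approx 1.0448 \cdot 10^{-5}$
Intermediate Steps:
$B{\left(J \right)} = -84 - 113 \sqrt{J}$ ($B{\left(J \right)} = - 113 \sqrt{J} - 84 = -84 - 113 \sqrt{J}$)
$\frac{1}{B{\left(x + 111 \right)} + Q} = \frac{1}{\left(-84 - 113 \sqrt{-92 + 111}\right) + 96286} = \frac{1}{\left(-84 - 113 \sqrt{19}\right) + 96286} = \frac{1}{96202 - 113 \sqrt{19}}$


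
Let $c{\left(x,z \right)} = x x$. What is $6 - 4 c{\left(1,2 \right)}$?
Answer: $2$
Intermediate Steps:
$c{\left(x,z \right)} = x^{2}$
$6 - 4 c{\left(1,2 \right)} = 6 - 4 \cdot 1^{2} = 6 - 4 = 2$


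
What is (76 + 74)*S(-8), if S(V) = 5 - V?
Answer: 1950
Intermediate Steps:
(76 + 74)*S(-8) = (76 + 74)*(5 - 1*(-8)) = 150*(5 + 8) = 150*13 = 1950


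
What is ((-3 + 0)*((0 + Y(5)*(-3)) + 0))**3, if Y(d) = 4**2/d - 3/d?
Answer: 1601613/125 ≈ 12813.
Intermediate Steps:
Y(d) = 13/d (Y(d) = 16/d - 3/d = 13/d)
((-3 + 0)*((0 + Y(5)*(-3)) + 0))**3 = ((-3 + 0)*((0 + (13/5)*(-3)) + 0))**3 = (-3*((0 + (13*(1/5))*(-3)) + 0))**3 = (-3*((0 + (13/5)*(-3)) + 0))**3 = (-3*((0 - 39/5) + 0))**3 = (-3*(-39/5 + 0))**3 = (-3*(-39/5))**3 = (117/5)**3 = 1601613/125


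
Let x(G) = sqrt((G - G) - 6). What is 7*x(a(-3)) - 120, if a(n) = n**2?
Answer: -120 + 7*I*sqrt(6) ≈ -120.0 + 17.146*I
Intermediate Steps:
x(G) = I*sqrt(6) (x(G) = sqrt(0 - 6) = sqrt(-6) = I*sqrt(6))
7*x(a(-3)) - 120 = 7*(I*sqrt(6)) - 120 = 7*I*sqrt(6) - 120 = -120 + 7*I*sqrt(6)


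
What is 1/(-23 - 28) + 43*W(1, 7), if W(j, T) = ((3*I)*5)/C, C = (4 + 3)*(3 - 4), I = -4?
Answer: 131573/357 ≈ 368.55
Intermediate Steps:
C = -7 (C = 7*(-1) = -7)
W(j, T) = 60/7 (W(j, T) = ((3*(-4))*5)/(-7) = -12*5*(-⅐) = -60*(-⅐) = 60/7)
1/(-23 - 28) + 43*W(1, 7) = 1/(-23 - 28) + 43*(60/7) = 1/(-51) + 2580/7 = -1/51 + 2580/7 = 131573/357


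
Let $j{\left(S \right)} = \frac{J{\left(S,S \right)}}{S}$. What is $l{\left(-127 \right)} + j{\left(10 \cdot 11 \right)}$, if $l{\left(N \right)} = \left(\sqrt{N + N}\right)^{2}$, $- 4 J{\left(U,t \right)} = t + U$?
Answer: $- \frac{509}{2} \approx -254.5$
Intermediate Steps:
$J{\left(U,t \right)} = - \frac{U}{4} - \frac{t}{4}$ ($J{\left(U,t \right)} = - \frac{t + U}{4} = - \frac{U + t}{4} = - \frac{U}{4} - \frac{t}{4}$)
$j{\left(S \right)} = - \frac{1}{2}$ ($j{\left(S \right)} = \frac{- \frac{S}{4} - \frac{S}{4}}{S} = \frac{\left(- \frac{1}{2}\right) S}{S} = - \frac{1}{2}$)
$l{\left(N \right)} = 2 N$ ($l{\left(N \right)} = \left(\sqrt{2 N}\right)^{2} = \left(\sqrt{2} \sqrt{N}\right)^{2} = 2 N$)
$l{\left(-127 \right)} + j{\left(10 \cdot 11 \right)} = 2 \left(-127\right) - \frac{1}{2} = -254 - \frac{1}{2} = - \frac{509}{2}$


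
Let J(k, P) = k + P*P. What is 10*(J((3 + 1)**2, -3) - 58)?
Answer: -330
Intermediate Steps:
J(k, P) = k + P**2
10*(J((3 + 1)**2, -3) - 58) = 10*(((3 + 1)**2 + (-3)**2) - 58) = 10*((4**2 + 9) - 58) = 10*((16 + 9) - 58) = 10*(25 - 58) = 10*(-33) = -330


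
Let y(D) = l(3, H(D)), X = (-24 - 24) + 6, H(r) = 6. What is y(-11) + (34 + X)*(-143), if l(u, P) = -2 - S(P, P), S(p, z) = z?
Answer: 1136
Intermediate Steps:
X = -42 (X = -48 + 6 = -42)
l(u, P) = -2 - P
y(D) = -8 (y(D) = -2 - 1*6 = -2 - 6 = -8)
y(-11) + (34 + X)*(-143) = -8 + (34 - 42)*(-143) = -8 - 8*(-143) = -8 + 1144 = 1136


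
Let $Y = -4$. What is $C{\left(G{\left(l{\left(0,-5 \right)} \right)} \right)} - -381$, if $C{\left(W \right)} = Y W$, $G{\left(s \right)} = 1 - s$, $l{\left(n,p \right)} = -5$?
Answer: $357$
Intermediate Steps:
$C{\left(W \right)} = - 4 W$
$C{\left(G{\left(l{\left(0,-5 \right)} \right)} \right)} - -381 = - 4 \left(1 - -5\right) - -381 = - 4 \left(1 + 5\right) + 381 = \left(-4\right) 6 + 381 = -24 + 381 = 357$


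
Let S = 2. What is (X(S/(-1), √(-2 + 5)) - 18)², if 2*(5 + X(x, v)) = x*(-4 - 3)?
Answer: 256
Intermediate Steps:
X(x, v) = -5 - 7*x/2 (X(x, v) = -5 + (x*(-4 - 3))/2 = -5 + (x*(-7))/2 = -5 + (-7*x)/2 = -5 - 7*x/2)
(X(S/(-1), √(-2 + 5)) - 18)² = ((-5 - 7/(-1)) - 18)² = ((-5 - 7*(-1)) - 18)² = ((-5 - 7/2*(-2)) - 18)² = ((-5 + 7) - 18)² = (2 - 18)² = (-16)² = 256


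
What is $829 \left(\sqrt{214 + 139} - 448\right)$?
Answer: $-371392 + 829 \sqrt{353} \approx -3.5582 \cdot 10^{5}$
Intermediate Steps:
$829 \left(\sqrt{214 + 139} - 448\right) = 829 \left(\sqrt{353} - 448\right) = 829 \left(-448 + \sqrt{353}\right) = -371392 + 829 \sqrt{353}$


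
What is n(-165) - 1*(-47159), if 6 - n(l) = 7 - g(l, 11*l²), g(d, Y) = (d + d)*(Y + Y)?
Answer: -197606342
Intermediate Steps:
g(d, Y) = 4*Y*d (g(d, Y) = (2*d)*(2*Y) = 4*Y*d)
n(l) = -1 + 44*l³ (n(l) = 6 - (7 - 4*11*l²*l) = 6 - (7 - 44*l³) = 6 + (-7 + 44*l³) = -1 + 44*l³)
n(-165) - 1*(-47159) = (-1 + 44*(-165)³) - 1*(-47159) = (-1 + 44*(-4492125)) + 47159 = (-1 - 197653500) + 47159 = -197653501 + 47159 = -197606342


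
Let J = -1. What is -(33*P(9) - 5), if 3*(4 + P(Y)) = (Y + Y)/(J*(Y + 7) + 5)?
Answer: 155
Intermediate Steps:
P(Y) = -4 + 2*Y/(3*(-2 - Y)) (P(Y) = -4 + ((Y + Y)/(-(Y + 7) + 5))/3 = -4 + ((2*Y)/(-(7 + Y) + 5))/3 = -4 + ((2*Y)/((-7 - Y) + 5))/3 = -4 + ((2*Y)/(-2 - Y))/3 = -4 + (2*Y/(-2 - Y))/3 = -4 + 2*Y/(3*(-2 - Y)))
-(33*P(9) - 5) = -(33*(2*(-12 - 7*9)/(3*(2 + 9))) - 5) = -(33*((2/3)*(-12 - 63)/11) - 5) = -(33*((2/3)*(1/11)*(-75)) - 5) = -(33*(-50/11) - 5) = -(-150 - 5) = -1*(-155) = 155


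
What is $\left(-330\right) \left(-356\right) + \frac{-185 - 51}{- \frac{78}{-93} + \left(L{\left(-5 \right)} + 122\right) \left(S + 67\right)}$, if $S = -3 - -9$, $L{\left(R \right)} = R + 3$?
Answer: $\frac{15952957982}{135793} \approx 1.1748 \cdot 10^{5}$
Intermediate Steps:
$L{\left(R \right)} = 3 + R$
$S = 6$ ($S = -3 + 9 = 6$)
$\left(-330\right) \left(-356\right) + \frac{-185 - 51}{- \frac{78}{-93} + \left(L{\left(-5 \right)} + 122\right) \left(S + 67\right)} = \left(-330\right) \left(-356\right) + \frac{-185 - 51}{- \frac{78}{-93} + \left(\left(3 - 5\right) + 122\right) \left(6 + 67\right)} = 117480 - \frac{236}{\left(-78\right) \left(- \frac{1}{93}\right) + \left(-2 + 122\right) 73} = 117480 - \frac{236}{\frac{26}{31} + 120 \cdot 73} = 117480 - \frac{236}{\frac{26}{31} + 8760} = 117480 - \frac{236}{\frac{271586}{31}} = 117480 - \frac{3658}{135793} = \frac{15952957982}{135793}$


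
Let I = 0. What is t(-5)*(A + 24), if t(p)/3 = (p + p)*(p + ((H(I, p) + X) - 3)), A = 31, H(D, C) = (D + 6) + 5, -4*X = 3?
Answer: -7425/2 ≈ -3712.5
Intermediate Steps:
X = -¾ (X = -¼*3 = -¾ ≈ -0.75000)
H(D, C) = 11 + D (H(D, C) = (6 + D) + 5 = 11 + D)
t(p) = 6*p*(29/4 + p) (t(p) = 3*((p + p)*(p + (((11 + 0) - ¾) - 3))) = 3*((2*p)*(p + ((11 - ¾) - 3))) = 3*((2*p)*(p + (41/4 - 3))) = 3*((2*p)*(p + 29/4)) = 3*((2*p)*(29/4 + p)) = 3*(2*p*(29/4 + p)) = 6*p*(29/4 + p))
t(-5)*(A + 24) = ((3/2)*(-5)*(29 + 4*(-5)))*(31 + 24) = ((3/2)*(-5)*(29 - 20))*55 = ((3/2)*(-5)*9)*55 = -135/2*55 = -7425/2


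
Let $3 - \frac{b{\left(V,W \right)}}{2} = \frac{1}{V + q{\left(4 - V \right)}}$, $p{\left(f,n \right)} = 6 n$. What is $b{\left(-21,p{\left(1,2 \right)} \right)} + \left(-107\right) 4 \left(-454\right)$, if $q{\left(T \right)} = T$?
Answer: $\frac{388635}{2} \approx 1.9432 \cdot 10^{5}$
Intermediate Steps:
$b{\left(V,W \right)} = \frac{11}{2}$ ($b{\left(V,W \right)} = 6 - \frac{2}{V - \left(-4 + V\right)} = 6 - \frac{2}{4} = 6 - \frac{1}{2} = \frac{11}{2}$)
$b{\left(-21,p{\left(1,2 \right)} \right)} + \left(-107\right) 4 \left(-454\right) = \frac{11}{2} + \left(-107\right) 4 \left(-454\right) = \frac{11}{2} - -194312 = \frac{11}{2} + 194312 = \frac{388635}{2}$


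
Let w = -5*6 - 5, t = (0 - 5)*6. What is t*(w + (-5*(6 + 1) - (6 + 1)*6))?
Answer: 3360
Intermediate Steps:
t = -30 (t = -5*6 = -30)
w = -35 (w = -30 - 5 = -35)
t*(w + (-5*(6 + 1) - (6 + 1)*6)) = -30*(-35 + (-5*(6 + 1) - (6 + 1)*6)) = -30*(-35 + (-5*7 - 7*6)) = -30*(-35 + (-35 - 1*42)) = -30*(-35 + (-35 - 42)) = -30*(-35 - 77) = -30*(-112) = 3360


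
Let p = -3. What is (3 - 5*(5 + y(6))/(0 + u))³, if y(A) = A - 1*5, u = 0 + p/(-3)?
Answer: -19683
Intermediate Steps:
u = 1 (u = 0 - 3/(-3) = 0 - 3*(-⅓) = 0 + 1 = 1)
y(A) = -5 + A (y(A) = A - 5 = -5 + A)
(3 - 5*(5 + y(6))/(0 + u))³ = (3 - 5*(5 + (-5 + 6))/(0 + 1))³ = (3 - 5*(5 + 1)/1)³ = (3 - 30)³ = (-27)³ = -19683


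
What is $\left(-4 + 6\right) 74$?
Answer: $148$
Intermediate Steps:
$\left(-4 + 6\right) 74 = 2 \cdot 74 = 148$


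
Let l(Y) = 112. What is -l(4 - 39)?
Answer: -112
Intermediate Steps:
-l(4 - 39) = -1*112 = -112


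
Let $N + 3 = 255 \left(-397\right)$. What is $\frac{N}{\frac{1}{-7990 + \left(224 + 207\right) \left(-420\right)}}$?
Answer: $19134994380$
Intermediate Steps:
$N = -101238$ ($N = -3 + 255 \left(-397\right) = -3 - 101235 = -101238$)
$\frac{N}{\frac{1}{-7990 + \left(224 + 207\right) \left(-420\right)}} = - \frac{101238}{\frac{1}{-7990 + \left(224 + 207\right) \left(-420\right)}} = - \frac{101238}{\frac{1}{-7990 + 431 \left(-420\right)}} = - \frac{101238}{\frac{1}{-7990 - 181020}} = - \frac{101238}{\frac{1}{-189010}} = - \frac{101238}{- \frac{1}{189010}} = \left(-101238\right) \left(-189010\right) = 19134994380$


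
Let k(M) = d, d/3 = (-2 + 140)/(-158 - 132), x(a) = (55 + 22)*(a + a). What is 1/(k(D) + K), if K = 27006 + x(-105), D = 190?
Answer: 145/1571013 ≈ 9.2297e-5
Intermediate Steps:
x(a) = 154*a (x(a) = 77*(2*a) = 154*a)
d = -207/145 (d = 3*((-2 + 140)/(-158 - 132)) = 3*(138/(-290)) = 3*(138*(-1/290)) = 3*(-69/145) = -207/145 ≈ -1.4276)
k(M) = -207/145
K = 10836 (K = 27006 + 154*(-105) = 27006 - 16170 = 10836)
1/(k(D) + K) = 1/(-207/145 + 10836) = 1/(1571013/145) = 145/1571013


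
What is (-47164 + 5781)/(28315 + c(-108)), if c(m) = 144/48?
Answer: -41383/28318 ≈ -1.4614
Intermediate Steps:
c(m) = 3 (c(m) = 144*(1/48) = 3)
(-47164 + 5781)/(28315 + c(-108)) = (-47164 + 5781)/(28315 + 3) = -41383/28318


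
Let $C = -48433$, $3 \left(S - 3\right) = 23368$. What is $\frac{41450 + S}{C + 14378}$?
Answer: $- \frac{147727}{102165} \approx -1.446$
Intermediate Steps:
$S = \frac{23377}{3}$ ($S = 3 + \frac{1}{3} \cdot 23368 = 3 + \frac{23368}{3} = \frac{23377}{3} \approx 7792.3$)
$\frac{41450 + S}{C + 14378} = \frac{41450 + \frac{23377}{3}}{-48433 + 14378} = \frac{147727}{3 \left(-34055\right)} = \frac{147727}{3} \left(- \frac{1}{34055}\right) = - \frac{147727}{102165}$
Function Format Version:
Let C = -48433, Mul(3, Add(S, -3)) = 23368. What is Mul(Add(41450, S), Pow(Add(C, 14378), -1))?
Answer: Rational(-147727, 102165) ≈ -1.4460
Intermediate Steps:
S = Rational(23377, 3) (S = Add(3, Mul(Rational(1, 3), 23368)) = Add(3, Rational(23368, 3)) = Rational(23377, 3) ≈ 7792.3)
Mul(Add(41450, S), Pow(Add(C, 14378), -1)) = Mul(Add(41450, Rational(23377, 3)), Pow(Add(-48433, 14378), -1)) = Mul(Rational(147727, 3), Pow(-34055, -1)) = Mul(Rational(147727, 3), Rational(-1, 34055)) = Rational(-147727, 102165)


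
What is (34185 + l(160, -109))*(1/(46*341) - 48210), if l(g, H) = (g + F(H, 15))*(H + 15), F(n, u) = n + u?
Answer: -21159849432879/15686 ≈ -1.3490e+9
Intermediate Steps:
l(g, H) = (15 + H)*(15 + H + g) (l(g, H) = (g + (H + 15))*(H + 15) = (g + (15 + H))*(15 + H) = (15 + H + g)*(15 + H) = (15 + H)*(15 + H + g))
(34185 + l(160, -109))*(1/(46*341) - 48210) = (34185 + (225 + (-109)² + 15*160 + 30*(-109) - 109*160))*(1/(46*341) - 48210) = (34185 + (225 + 11881 + 2400 - 3270 - 17440))*(1/15686 - 48210) = (34185 - 6204)*(1/15686 - 48210) = 27981*(-756222059/15686) = -21159849432879/15686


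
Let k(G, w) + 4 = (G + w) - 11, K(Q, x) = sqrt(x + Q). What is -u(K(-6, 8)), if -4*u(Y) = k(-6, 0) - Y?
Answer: -21/4 - sqrt(2)/4 ≈ -5.6036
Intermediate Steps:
K(Q, x) = sqrt(Q + x)
k(G, w) = -15 + G + w (k(G, w) = -4 + ((G + w) - 11) = -4 + (-11 + G + w) = -15 + G + w)
u(Y) = 21/4 + Y/4 (u(Y) = -((-15 - 6 + 0) - Y)/4 = -(-21 - Y)/4 = 21/4 + Y/4)
-u(K(-6, 8)) = -(21/4 + sqrt(-6 + 8)/4) = -(21/4 + sqrt(2)/4) = -21/4 - sqrt(2)/4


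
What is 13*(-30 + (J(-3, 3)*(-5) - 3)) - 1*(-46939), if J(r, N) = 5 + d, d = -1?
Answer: 46250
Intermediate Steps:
J(r, N) = 4 (J(r, N) = 5 - 1 = 4)
13*(-30 + (J(-3, 3)*(-5) - 3)) - 1*(-46939) = 13*(-30 + (4*(-5) - 3)) - 1*(-46939) = 13*(-30 + (-20 - 3)) + 46939 = 13*(-30 - 23) + 46939 = 13*(-53) + 46939 = -689 + 46939 = 46250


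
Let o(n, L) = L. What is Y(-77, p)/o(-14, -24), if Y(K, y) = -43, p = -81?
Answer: 43/24 ≈ 1.7917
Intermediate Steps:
Y(-77, p)/o(-14, -24) = -43/(-24) = -43*(-1/24) = 43/24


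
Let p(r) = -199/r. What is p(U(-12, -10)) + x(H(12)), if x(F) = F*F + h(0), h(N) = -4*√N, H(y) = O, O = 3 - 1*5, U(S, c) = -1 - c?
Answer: -163/9 ≈ -18.111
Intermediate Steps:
O = -2 (O = 3 - 5 = -2)
H(y) = -2
x(F) = F² (x(F) = F*F - 4*√0 = F² - 4*0 = F² + 0 = F²)
p(U(-12, -10)) + x(H(12)) = -199/(-1 - 1*(-10)) + (-2)² = -199/(-1 + 10) + 4 = -199/9 + 4 = -163/9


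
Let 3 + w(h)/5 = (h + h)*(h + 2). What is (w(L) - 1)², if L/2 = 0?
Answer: 256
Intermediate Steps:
L = 0 (L = 2*0 = 0)
w(h) = -15 + 10*h*(2 + h) (w(h) = -15 + 5*((h + h)*(h + 2)) = -15 + 5*((2*h)*(2 + h)) = -15 + 5*(2*h*(2 + h)) = -15 + 10*h*(2 + h))
(w(L) - 1)² = ((-15 + 10*0² + 20*0) - 1)² = ((-15 + 10*0 + 0) - 1)² = ((-15 + 0 + 0) - 1)² = (-15 - 1)² = (-16)² = 256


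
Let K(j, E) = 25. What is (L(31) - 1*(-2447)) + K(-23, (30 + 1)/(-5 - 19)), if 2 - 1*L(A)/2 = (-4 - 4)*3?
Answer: 2524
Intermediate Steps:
L(A) = 52 (L(A) = 4 - 2*(-4 - 4)*3 = 4 - (-16)*3 = 4 - 2*(-24) = 4 + 48 = 52)
(L(31) - 1*(-2447)) + K(-23, (30 + 1)/(-5 - 19)) = (52 - 1*(-2447)) + 25 = (52 + 2447) + 25 = 2499 + 25 = 2524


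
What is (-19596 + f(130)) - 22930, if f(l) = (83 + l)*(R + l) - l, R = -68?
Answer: -29450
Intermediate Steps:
f(l) = -l + (-68 + l)*(83 + l) (f(l) = (83 + l)*(-68 + l) - l = (-68 + l)*(83 + l) - l = -l + (-68 + l)*(83 + l))
(-19596 + f(130)) - 22930 = (-19596 + (-5644 + 130**2 + 14*130)) - 22930 = (-19596 + (-5644 + 16900 + 1820)) - 22930 = (-19596 + 13076) - 22930 = -6520 - 22930 = -29450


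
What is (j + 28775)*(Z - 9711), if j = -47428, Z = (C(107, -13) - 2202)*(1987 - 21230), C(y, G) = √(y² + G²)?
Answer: -790204033875 + 358939679*√11618 ≈ -7.5152e+11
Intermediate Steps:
C(y, G) = √(G² + y²)
Z = 42373086 - 19243*√11618 (Z = (√((-13)² + 107²) - 2202)*(1987 - 21230) = (√(169 + 11449) - 2202)*(-19243) = (√11618 - 2202)*(-19243) = (-2202 + √11618)*(-19243) = 42373086 - 19243*√11618 ≈ 4.0299e+7)
(j + 28775)*(Z - 9711) = (-47428 + 28775)*((42373086 - 19243*√11618) - 9711) = -18653*(42363375 - 19243*√11618) = -790204033875 + 358939679*√11618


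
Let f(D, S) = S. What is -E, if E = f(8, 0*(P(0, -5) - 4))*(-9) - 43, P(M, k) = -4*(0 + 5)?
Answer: 43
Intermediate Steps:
P(M, k) = -20 (P(M, k) = -4*5 = -20)
E = -43 (E = (0*(-20 - 4))*(-9) - 43 = (0*(-24))*(-9) - 43 = 0*(-9) - 43 = 0 - 43 = -43)
-E = -1*(-43) = 43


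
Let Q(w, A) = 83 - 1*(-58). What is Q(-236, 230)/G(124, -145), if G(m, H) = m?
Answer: 141/124 ≈ 1.1371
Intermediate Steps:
Q(w, A) = 141 (Q(w, A) = 83 + 58 = 141)
Q(-236, 230)/G(124, -145) = 141/124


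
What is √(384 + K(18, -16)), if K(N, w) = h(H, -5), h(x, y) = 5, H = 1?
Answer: √389 ≈ 19.723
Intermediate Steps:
K(N, w) = 5
√(384 + K(18, -16)) = √(384 + 5) = √389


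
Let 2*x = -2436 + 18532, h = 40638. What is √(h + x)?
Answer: √48686 ≈ 220.65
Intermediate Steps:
x = 8048 (x = (-2436 + 18532)/2 = (½)*16096 = 8048)
√(h + x) = √(40638 + 8048) = √48686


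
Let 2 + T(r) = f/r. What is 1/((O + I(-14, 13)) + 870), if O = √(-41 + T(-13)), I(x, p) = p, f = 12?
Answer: 11479/10136528 - I*√7423/10136528 ≈ 0.0011324 - 8.4996e-6*I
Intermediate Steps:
T(r) = -2 + 12/r
O = I*√7423/13 (O = √(-41 + (-2 + 12/(-13))) = √(-41 + (-2 + 12*(-1/13))) = √(-41 + (-2 - 12/13)) = √(-41 - 38/13) = √(-571/13) = I*√7423/13 ≈ 6.6274*I)
1/((O + I(-14, 13)) + 870) = 1/((I*√7423/13 + 13) + 870) = 1/((13 + I*√7423/13) + 870) = 1/(883 + I*√7423/13)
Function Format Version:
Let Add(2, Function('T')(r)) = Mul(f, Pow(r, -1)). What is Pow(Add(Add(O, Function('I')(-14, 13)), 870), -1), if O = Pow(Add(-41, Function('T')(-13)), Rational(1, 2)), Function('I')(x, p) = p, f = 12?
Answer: Add(Rational(11479, 10136528), Mul(Rational(-1, 10136528), I, Pow(7423, Rational(1, 2)))) ≈ Add(0.0011324, Mul(-8.4996e-6, I))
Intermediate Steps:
Function('T')(r) = Add(-2, Mul(12, Pow(r, -1)))
O = Mul(Rational(1, 13), I, Pow(7423, Rational(1, 2))) (O = Pow(Add(-41, Add(-2, Mul(12, Pow(-13, -1)))), Rational(1, 2)) = Pow(Add(-41, Add(-2, Mul(12, Rational(-1, 13)))), Rational(1, 2)) = Pow(Add(-41, Add(-2, Rational(-12, 13))), Rational(1, 2)) = Pow(Add(-41, Rational(-38, 13)), Rational(1, 2)) = Pow(Rational(-571, 13), Rational(1, 2)) = Mul(Rational(1, 13), I, Pow(7423, Rational(1, 2))) ≈ Mul(6.6274, I))
Pow(Add(Add(O, Function('I')(-14, 13)), 870), -1) = Pow(Add(Add(Mul(Rational(1, 13), I, Pow(7423, Rational(1, 2))), 13), 870), -1) = Pow(Add(Add(13, Mul(Rational(1, 13), I, Pow(7423, Rational(1, 2)))), 870), -1) = Pow(Add(883, Mul(Rational(1, 13), I, Pow(7423, Rational(1, 2)))), -1)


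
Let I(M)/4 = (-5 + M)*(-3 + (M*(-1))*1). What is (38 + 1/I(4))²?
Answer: 1134225/784 ≈ 1446.7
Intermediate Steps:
I(M) = 4*(-5 + M)*(-3 - M) (I(M) = 4*((-5 + M)*(-3 + (M*(-1))*1)) = 4*((-5 + M)*(-3 - M*1)) = 4*((-5 + M)*(-3 - M)) = 4*(-5 + M)*(-3 - M))
(38 + 1/I(4))² = (38 + 1/(60 - 4*4² + 8*4))² = (38 + 1/(60 - 4*16 + 32))² = (38 + 1/(60 - 64 + 32))² = (38 + 1/28)² = (1065/28)² = 1134225/784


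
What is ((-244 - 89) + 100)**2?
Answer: 54289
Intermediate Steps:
((-244 - 89) + 100)**2 = (-333 + 100)**2 = (-233)**2 = 54289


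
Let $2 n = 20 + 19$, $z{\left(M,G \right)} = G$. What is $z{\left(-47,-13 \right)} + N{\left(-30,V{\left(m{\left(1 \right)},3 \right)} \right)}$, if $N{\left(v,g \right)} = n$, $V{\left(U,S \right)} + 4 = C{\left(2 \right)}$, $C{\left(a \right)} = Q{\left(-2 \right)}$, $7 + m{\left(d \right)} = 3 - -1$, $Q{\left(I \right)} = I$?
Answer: $\frac{13}{2} \approx 6.5$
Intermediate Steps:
$m{\left(d \right)} = -3$ ($m{\left(d \right)} = -7 + \left(3 - -1\right) = -7 + \left(3 + 1\right) = -7 + 4 = -3$)
$C{\left(a \right)} = -2$
$n = \frac{39}{2}$ ($n = \frac{20 + 19}{2} = \frac{1}{2} \cdot 39 = \frac{39}{2} \approx 19.5$)
$V{\left(U,S \right)} = -6$ ($V{\left(U,S \right)} = -4 - 2 = -6$)
$N{\left(v,g \right)} = \frac{39}{2}$
$z{\left(-47,-13 \right)} + N{\left(-30,V{\left(m{\left(1 \right)},3 \right)} \right)} = -13 + \frac{39}{2} = \frac{13}{2}$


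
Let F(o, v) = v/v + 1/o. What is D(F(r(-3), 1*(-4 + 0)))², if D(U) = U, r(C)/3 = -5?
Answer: 196/225 ≈ 0.87111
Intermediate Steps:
r(C) = -15 (r(C) = 3*(-5) = -15)
F(o, v) = 1 + 1/o
D(F(r(-3), 1*(-4 + 0)))² = ((1 - 15)/(-15))² = (-1/15*(-14))² = (14/15)² = 196/225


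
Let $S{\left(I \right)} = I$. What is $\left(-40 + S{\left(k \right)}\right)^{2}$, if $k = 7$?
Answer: $1089$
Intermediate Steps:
$\left(-40 + S{\left(k \right)}\right)^{2} = \left(-40 + 7\right)^{2} = \left(-33\right)^{2} = 1089$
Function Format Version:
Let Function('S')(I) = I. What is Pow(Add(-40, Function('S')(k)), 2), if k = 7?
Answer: 1089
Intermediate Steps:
Pow(Add(-40, Function('S')(k)), 2) = Pow(Add(-40, 7), 2) = Pow(-33, 2) = 1089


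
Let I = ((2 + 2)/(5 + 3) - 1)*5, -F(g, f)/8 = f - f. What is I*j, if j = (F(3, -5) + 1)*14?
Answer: -35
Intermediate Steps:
F(g, f) = 0 (F(g, f) = -8*(f - f) = -8*0 = 0)
I = -5/2 (I = (4/8 - 1)*5 = (4*(⅛) - 1)*5 = (½ - 1)*5 = -½*5 = -5/2 ≈ -2.5000)
j = 14 (j = (0 + 1)*14 = 1*14 = 14)
I*j = -5/2*14 = -35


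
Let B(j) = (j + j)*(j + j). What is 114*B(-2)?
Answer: 1824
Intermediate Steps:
B(j) = 4*j**2 (B(j) = (2*j)*(2*j) = 4*j**2)
114*B(-2) = 114*(4*(-2)**2) = 114*(4*4) = 114*16 = 1824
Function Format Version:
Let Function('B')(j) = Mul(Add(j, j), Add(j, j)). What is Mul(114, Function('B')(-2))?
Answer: 1824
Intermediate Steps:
Function('B')(j) = Mul(4, Pow(j, 2)) (Function('B')(j) = Mul(Mul(2, j), Mul(2, j)) = Mul(4, Pow(j, 2)))
Mul(114, Function('B')(-2)) = Mul(114, Mul(4, Pow(-2, 2))) = Mul(114, Mul(4, 4)) = Mul(114, 16) = 1824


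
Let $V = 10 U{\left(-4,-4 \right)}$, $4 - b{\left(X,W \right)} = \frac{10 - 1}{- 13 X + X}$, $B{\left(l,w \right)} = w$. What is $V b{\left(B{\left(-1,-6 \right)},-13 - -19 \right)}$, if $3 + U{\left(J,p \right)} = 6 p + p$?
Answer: $- \frac{4805}{4} \approx -1201.3$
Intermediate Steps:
$U{\left(J,p \right)} = -3 + 7 p$ ($U{\left(J,p \right)} = -3 + \left(6 p + p\right) = -3 + 7 p$)
$b{\left(X,W \right)} = 4 + \frac{3}{4 X}$ ($b{\left(X,W \right)} = 4 - \frac{10 - 1}{- 13 X + X} = 4 - \frac{9}{\left(-12\right) X} = 4 - 9 \left(- \frac{1}{12 X}\right) = 4 - - \frac{3}{4 X} = 4 + \frac{3}{4 X}$)
$V = -310$ ($V = 10 \left(-3 + 7 \left(-4\right)\right) = 10 \left(-3 - 28\right) = 10 \left(-31\right) = -310$)
$V b{\left(B{\left(-1,-6 \right)},-13 - -19 \right)} = - 310 \left(4 + \frac{3}{4 \left(-6\right)}\right) = - 310 \left(4 + \frac{3}{4} \left(- \frac{1}{6}\right)\right) = - 310 \left(4 - \frac{1}{8}\right) = \left(-310\right) \frac{31}{8} = - \frac{4805}{4}$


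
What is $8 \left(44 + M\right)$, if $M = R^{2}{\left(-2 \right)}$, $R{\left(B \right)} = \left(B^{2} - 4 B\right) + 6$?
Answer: $2944$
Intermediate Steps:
$R{\left(B \right)} = 6 + B^{2} - 4 B$
$M = 324$ ($M = \left(6 + \left(-2\right)^{2} - -8\right)^{2} = \left(6 + 4 + 8\right)^{2} = 18^{2} = 324$)
$8 \left(44 + M\right) = 8 \left(44 + 324\right) = 8 \cdot 368 = 2944$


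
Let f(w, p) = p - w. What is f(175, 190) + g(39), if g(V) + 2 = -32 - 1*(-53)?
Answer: 34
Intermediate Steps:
g(V) = 19 (g(V) = -2 + (-32 - 1*(-53)) = -2 + (-32 + 53) = -2 + 21 = 19)
f(175, 190) + g(39) = (190 - 1*175) + 19 = (190 - 175) + 19 = 15 + 19 = 34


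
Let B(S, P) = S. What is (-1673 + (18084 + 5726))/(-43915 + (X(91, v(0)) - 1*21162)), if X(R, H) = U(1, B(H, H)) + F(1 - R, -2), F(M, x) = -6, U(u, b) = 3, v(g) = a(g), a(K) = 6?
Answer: -22137/65080 ≈ -0.34015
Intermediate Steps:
v(g) = 6
X(R, H) = -3 (X(R, H) = 3 - 6 = -3)
(-1673 + (18084 + 5726))/(-43915 + (X(91, v(0)) - 1*21162)) = (-1673 + (18084 + 5726))/(-43915 + (-3 - 1*21162)) = (-1673 + 23810)/(-43915 + (-3 - 21162)) = 22137/(-43915 - 21165) = 22137/(-65080) = 22137*(-1/65080) = -22137/65080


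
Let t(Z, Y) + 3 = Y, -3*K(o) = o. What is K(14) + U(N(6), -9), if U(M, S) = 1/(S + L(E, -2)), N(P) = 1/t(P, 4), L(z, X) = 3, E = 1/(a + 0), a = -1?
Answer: -29/6 ≈ -4.8333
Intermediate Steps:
K(o) = -o/3
t(Z, Y) = -3 + Y
E = -1 (E = 1/(-1 + 0) = 1/(-1) = -1)
N(P) = 1 (N(P) = 1/(-3 + 4) = 1/1 = 1)
U(M, S) = 1/(3 + S) (U(M, S) = 1/(S + 3) = 1/(3 + S))
K(14) + U(N(6), -9) = -⅓*14 + 1/(3 - 9) = -14/3 + 1/(-6) = -14/3 - ⅙ = -29/6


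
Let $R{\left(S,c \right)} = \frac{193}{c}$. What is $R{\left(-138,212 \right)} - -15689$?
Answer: $\frac{3326261}{212} \approx 15690.0$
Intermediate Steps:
$R{\left(-138,212 \right)} - -15689 = \frac{193}{212} - -15689 = 193 \cdot \frac{1}{212} + 15689 = \frac{193}{212} + 15689 = \frac{3326261}{212}$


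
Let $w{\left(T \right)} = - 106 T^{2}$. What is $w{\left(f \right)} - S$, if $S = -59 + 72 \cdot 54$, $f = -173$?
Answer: $-3176303$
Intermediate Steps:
$S = 3829$ ($S = -59 + 3888 = 3829$)
$w{\left(f \right)} - S = - 106 \left(-173\right)^{2} - 3829 = \left(-106\right) 29929 - 3829 = -3172474 - 3829 = -3176303$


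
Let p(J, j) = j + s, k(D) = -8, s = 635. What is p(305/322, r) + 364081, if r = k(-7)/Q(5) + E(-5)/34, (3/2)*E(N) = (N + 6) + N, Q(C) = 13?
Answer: 241806248/663 ≈ 3.6472e+5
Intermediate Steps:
E(N) = 4 + 4*N/3 (E(N) = 2*((N + 6) + N)/3 = 2*((6 + N) + N)/3 = 2*(6 + 2*N)/3 = 4 + 4*N/3)
r = -460/663 (r = -8/13 + (4 + (4/3)*(-5))/34 = -8*1/13 + (4 - 20/3)*(1/34) = -8/13 - 8/3*1/34 = -8/13 - 4/51 = -460/663 ≈ -0.69382)
p(J, j) = 635 + j (p(J, j) = j + 635 = 635 + j)
p(305/322, r) + 364081 = (635 - 460/663) + 364081 = 420545/663 + 364081 = 241806248/663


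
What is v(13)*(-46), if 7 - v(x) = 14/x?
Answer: -3542/13 ≈ -272.46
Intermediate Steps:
v(x) = 7 - 14/x
v(13)*(-46) = (7 - 14/13)*(-46) = (77/13)*(-46) = -3542/13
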